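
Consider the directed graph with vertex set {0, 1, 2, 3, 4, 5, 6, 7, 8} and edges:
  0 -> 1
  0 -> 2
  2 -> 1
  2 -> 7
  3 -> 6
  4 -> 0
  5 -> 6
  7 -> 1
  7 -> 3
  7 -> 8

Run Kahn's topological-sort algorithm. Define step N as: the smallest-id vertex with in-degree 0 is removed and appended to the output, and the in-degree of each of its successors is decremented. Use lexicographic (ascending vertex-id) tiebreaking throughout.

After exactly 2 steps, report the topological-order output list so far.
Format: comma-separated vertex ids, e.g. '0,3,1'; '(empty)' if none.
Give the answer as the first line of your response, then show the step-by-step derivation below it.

4,0

step 1: output 4; order=[4]; indeg=(0,3,1,1,0,0,2,1,1)
step 2: output 0; order=[4,0]; indeg=(0,2,0,1,0,0,2,1,1)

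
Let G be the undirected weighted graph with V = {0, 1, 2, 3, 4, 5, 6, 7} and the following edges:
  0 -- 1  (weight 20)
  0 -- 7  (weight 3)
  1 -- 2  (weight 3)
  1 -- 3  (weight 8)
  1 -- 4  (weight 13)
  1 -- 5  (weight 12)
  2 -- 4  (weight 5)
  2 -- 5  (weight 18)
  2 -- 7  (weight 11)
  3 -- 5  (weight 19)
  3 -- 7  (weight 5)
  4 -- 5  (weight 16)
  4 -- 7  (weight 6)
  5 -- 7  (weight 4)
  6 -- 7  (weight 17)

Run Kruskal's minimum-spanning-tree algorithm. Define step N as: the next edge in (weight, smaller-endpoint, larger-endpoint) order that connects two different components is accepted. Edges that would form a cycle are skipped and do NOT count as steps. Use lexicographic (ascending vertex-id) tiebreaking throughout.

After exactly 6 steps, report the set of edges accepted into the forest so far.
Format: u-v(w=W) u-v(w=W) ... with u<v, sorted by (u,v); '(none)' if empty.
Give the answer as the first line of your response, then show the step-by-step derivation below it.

0-7(w=3) 1-2(w=3) 2-4(w=5) 3-7(w=5) 4-7(w=6) 5-7(w=4)

step 1: add edge 0-7 (w=3); MST = {0-7(w=3)}
step 2: add edge 1-2 (w=3); MST = {0-7(w=3) 1-2(w=3)}
step 3: add edge 5-7 (w=4); MST = {0-7(w=3) 1-2(w=3) 5-7(w=4)}
step 4: add edge 2-4 (w=5); MST = {0-7(w=3) 1-2(w=3) 2-4(w=5) 5-7(w=4)}
step 5: add edge 3-7 (w=5); MST = {0-7(w=3) 1-2(w=3) 2-4(w=5) 3-7(w=5) 5-7(w=4)}
step 6: add edge 4-7 (w=6); MST = {0-7(w=3) 1-2(w=3) 2-4(w=5) 3-7(w=5) 4-7(w=6) 5-7(w=4)}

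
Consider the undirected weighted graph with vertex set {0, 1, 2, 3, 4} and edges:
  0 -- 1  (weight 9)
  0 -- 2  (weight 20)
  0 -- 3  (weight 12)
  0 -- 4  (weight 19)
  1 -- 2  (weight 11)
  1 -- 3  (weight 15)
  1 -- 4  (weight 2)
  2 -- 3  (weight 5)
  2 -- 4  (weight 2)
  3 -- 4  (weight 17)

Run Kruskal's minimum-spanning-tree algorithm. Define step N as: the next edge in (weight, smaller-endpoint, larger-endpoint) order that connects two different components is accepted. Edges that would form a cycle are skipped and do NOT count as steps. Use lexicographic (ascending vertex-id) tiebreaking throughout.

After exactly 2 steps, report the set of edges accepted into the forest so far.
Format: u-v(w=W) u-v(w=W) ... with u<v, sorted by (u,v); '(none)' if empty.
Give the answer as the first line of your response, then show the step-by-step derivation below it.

1-4(w=2) 2-4(w=2)

step 1: add edge 1-4 (w=2); MST = {1-4(w=2)}
step 2: add edge 2-4 (w=2); MST = {1-4(w=2) 2-4(w=2)}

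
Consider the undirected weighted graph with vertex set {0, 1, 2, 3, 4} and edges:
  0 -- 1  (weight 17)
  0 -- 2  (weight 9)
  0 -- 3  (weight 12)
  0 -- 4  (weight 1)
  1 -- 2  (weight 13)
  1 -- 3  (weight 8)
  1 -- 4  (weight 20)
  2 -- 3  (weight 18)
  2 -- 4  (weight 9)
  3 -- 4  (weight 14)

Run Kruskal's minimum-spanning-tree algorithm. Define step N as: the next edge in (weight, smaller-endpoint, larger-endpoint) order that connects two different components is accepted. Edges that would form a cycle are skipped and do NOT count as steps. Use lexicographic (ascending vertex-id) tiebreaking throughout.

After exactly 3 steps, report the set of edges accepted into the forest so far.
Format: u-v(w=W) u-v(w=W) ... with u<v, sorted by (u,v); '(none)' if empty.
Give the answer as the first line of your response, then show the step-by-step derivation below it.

0-2(w=9) 0-4(w=1) 1-3(w=8)

step 1: add edge 0-4 (w=1); MST = {0-4(w=1)}
step 2: add edge 1-3 (w=8); MST = {0-4(w=1) 1-3(w=8)}
step 3: add edge 0-2 (w=9); MST = {0-2(w=9) 0-4(w=1) 1-3(w=8)}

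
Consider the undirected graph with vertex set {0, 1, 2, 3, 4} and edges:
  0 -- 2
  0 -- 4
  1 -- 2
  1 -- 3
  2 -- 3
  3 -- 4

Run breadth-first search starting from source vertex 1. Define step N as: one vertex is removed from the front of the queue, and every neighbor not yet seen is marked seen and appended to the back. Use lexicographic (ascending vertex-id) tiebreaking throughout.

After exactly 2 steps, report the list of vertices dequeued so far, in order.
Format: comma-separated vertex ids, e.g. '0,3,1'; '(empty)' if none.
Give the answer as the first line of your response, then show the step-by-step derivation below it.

1,2

step 1: dequeue 1; queue=[2,3]; order=1
step 2: dequeue 2; queue=[3,0]; order=1,2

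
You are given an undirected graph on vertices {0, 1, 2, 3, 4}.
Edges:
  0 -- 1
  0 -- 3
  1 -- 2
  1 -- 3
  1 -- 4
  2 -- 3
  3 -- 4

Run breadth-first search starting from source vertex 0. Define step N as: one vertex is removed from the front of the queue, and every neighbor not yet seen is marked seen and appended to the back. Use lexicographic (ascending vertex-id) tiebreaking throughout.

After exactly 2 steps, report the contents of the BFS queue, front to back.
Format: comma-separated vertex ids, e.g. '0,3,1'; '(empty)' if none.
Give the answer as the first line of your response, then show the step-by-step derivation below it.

3,2,4

step 1: dequeue 0; queue=[1,3]; order=0
step 2: dequeue 1; queue=[3,2,4]; order=0,1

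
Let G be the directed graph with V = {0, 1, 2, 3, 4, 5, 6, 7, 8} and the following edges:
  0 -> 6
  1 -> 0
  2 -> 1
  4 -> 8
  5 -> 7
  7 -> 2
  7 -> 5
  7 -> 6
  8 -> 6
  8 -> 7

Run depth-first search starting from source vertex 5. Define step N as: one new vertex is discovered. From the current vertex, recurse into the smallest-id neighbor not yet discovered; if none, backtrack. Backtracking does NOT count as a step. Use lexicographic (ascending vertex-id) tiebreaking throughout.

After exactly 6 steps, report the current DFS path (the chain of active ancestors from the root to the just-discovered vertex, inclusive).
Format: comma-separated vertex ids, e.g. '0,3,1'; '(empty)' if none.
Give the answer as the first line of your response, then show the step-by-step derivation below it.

5,7,2,1,0,6

step 1: discover 5; path=5; order=5
step 2: discover 7; path=5>7; order=5,7
step 3: discover 2; path=5>7>2; order=5,7,2
step 4: discover 1; path=5>7>2>1; order=5,7,2,1
step 5: discover 0; path=5>7>2>1>0; order=5,7,2,1,0
step 6: discover 6; path=5>7>2>1>0>6; order=5,7,2,1,0,6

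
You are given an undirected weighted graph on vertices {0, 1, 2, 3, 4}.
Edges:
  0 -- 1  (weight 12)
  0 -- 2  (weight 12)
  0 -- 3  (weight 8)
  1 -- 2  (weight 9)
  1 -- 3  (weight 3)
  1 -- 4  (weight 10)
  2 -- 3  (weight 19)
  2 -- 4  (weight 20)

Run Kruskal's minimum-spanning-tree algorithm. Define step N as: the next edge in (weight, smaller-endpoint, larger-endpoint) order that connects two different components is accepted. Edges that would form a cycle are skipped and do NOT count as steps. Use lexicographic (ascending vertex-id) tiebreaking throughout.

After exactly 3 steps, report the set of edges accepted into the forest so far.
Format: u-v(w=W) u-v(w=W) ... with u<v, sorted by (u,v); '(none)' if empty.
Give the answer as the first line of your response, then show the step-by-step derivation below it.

0-3(w=8) 1-2(w=9) 1-3(w=3)

step 1: add edge 1-3 (w=3); MST = {1-3(w=3)}
step 2: add edge 0-3 (w=8); MST = {0-3(w=8) 1-3(w=3)}
step 3: add edge 1-2 (w=9); MST = {0-3(w=8) 1-2(w=9) 1-3(w=3)}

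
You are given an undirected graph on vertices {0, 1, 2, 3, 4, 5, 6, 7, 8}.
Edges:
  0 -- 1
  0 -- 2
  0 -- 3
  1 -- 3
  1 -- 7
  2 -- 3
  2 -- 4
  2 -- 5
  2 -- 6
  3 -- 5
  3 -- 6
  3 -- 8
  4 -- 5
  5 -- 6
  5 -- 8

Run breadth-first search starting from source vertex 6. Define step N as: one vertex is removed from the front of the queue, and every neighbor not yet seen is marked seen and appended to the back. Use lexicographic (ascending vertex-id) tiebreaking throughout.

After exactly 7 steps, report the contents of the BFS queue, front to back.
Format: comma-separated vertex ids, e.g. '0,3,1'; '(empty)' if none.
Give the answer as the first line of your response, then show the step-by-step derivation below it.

8,7

step 1: dequeue 6; queue=[2,3,5]; order=6
step 2: dequeue 2; queue=[3,5,0,4]; order=6,2
step 3: dequeue 3; queue=[5,0,4,1,8]; order=6,2,3
step 4: dequeue 5; queue=[0,4,1,8]; order=6,2,3,5
step 5: dequeue 0; queue=[4,1,8]; order=6,2,3,5,0
step 6: dequeue 4; queue=[1,8]; order=6,2,3,5,0,4
step 7: dequeue 1; queue=[8,7]; order=6,2,3,5,0,4,1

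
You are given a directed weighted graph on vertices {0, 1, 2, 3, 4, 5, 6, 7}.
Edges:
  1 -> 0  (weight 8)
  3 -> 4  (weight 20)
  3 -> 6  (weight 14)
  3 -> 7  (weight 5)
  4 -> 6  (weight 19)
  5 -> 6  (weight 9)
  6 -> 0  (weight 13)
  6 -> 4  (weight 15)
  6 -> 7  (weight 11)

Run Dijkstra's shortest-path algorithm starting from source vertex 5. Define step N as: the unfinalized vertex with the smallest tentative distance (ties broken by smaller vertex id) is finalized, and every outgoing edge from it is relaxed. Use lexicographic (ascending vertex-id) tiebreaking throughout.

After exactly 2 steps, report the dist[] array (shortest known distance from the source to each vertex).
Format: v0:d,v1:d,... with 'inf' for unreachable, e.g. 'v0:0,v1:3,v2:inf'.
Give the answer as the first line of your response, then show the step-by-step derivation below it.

v0:22,v1:inf,v2:inf,v3:inf,v4:24,v5:0,v6:9,v7:20

step 1: dist = v0:inf,v1:inf,v2:inf,v3:inf,v4:inf,v5:0,v6:9,v7:inf
step 2: dist = v0:22,v1:inf,v2:inf,v3:inf,v4:24,v5:0,v6:9,v7:20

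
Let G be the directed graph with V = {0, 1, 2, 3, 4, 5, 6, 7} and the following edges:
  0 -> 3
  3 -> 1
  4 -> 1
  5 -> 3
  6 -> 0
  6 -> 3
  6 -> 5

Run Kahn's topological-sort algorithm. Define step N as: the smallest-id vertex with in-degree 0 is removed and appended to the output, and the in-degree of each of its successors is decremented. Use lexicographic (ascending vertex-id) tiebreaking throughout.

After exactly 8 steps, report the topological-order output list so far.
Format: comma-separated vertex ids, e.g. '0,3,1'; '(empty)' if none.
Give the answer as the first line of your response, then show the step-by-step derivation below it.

2,4,6,0,5,3,1,7

step 1: output 2; order=[2]; indeg=(1,2,0,3,0,1,0,0)
step 2: output 4; order=[2,4]; indeg=(1,1,0,3,0,1,0,0)
step 3: output 6; order=[2,4,6]; indeg=(0,1,0,2,0,0,0,0)
step 4: output 0; order=[2,4,6,0]; indeg=(0,1,0,1,0,0,0,0)
step 5: output 5; order=[2,4,6,0,5]; indeg=(0,1,0,0,0,0,0,0)
step 6: output 3; order=[2,4,6,0,5,3]; indeg=(0,0,0,0,0,0,0,0)
step 7: output 1; order=[2,4,6,0,5,3,1]; indeg=(0,0,0,0,0,0,0,0)
step 8: output 7; order=[2,4,6,0,5,3,1,7]; indeg=(0,0,0,0,0,0,0,0)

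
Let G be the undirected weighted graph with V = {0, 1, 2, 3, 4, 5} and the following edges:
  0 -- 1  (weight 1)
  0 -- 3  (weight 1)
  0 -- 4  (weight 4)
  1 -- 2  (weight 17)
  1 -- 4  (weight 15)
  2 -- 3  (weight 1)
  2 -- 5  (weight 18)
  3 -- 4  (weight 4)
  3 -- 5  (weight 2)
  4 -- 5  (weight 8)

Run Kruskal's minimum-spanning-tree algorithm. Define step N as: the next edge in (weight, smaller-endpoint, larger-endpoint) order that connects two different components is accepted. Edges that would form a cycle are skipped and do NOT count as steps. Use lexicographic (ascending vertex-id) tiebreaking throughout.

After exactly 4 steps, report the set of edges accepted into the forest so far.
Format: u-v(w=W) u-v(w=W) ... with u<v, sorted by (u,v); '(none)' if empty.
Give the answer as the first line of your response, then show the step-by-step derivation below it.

0-1(w=1) 0-3(w=1) 2-3(w=1) 3-5(w=2)

step 1: add edge 0-1 (w=1); MST = {0-1(w=1)}
step 2: add edge 0-3 (w=1); MST = {0-1(w=1) 0-3(w=1)}
step 3: add edge 2-3 (w=1); MST = {0-1(w=1) 0-3(w=1) 2-3(w=1)}
step 4: add edge 3-5 (w=2); MST = {0-1(w=1) 0-3(w=1) 2-3(w=1) 3-5(w=2)}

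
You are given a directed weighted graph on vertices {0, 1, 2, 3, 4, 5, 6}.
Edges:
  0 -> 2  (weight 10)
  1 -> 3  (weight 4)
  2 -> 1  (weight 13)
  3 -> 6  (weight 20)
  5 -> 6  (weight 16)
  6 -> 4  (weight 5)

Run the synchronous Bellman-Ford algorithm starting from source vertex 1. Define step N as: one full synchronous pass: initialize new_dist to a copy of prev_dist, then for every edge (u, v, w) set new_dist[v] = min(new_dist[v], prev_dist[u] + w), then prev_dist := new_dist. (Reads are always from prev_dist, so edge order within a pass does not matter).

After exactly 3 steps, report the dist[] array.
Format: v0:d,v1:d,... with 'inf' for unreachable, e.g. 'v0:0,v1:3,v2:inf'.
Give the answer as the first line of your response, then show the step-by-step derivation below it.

v0:inf,v1:0,v2:inf,v3:4,v4:29,v5:inf,v6:24

step 1: dist = v0:inf,v1:0,v2:inf,v3:4,v4:inf,v5:inf,v6:inf
step 2: dist = v0:inf,v1:0,v2:inf,v3:4,v4:inf,v5:inf,v6:24
step 3: dist = v0:inf,v1:0,v2:inf,v3:4,v4:29,v5:inf,v6:24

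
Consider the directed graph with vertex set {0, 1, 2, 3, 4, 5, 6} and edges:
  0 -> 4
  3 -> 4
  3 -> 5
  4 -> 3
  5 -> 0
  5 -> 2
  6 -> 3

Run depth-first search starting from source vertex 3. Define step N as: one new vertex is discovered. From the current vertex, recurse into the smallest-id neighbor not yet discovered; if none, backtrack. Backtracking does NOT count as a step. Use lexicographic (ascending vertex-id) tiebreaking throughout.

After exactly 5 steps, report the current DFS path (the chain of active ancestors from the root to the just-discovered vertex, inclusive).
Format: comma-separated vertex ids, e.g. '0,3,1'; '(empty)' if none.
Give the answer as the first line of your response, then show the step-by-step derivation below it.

3,5,2

step 1: discover 3; path=3; order=3
step 2: discover 4; path=3>4; order=3,4
step 3: discover 5; path=3>5; order=3,4,5
step 4: discover 0; path=3>5>0; order=3,4,5,0
step 5: discover 2; path=3>5>2; order=3,4,5,0,2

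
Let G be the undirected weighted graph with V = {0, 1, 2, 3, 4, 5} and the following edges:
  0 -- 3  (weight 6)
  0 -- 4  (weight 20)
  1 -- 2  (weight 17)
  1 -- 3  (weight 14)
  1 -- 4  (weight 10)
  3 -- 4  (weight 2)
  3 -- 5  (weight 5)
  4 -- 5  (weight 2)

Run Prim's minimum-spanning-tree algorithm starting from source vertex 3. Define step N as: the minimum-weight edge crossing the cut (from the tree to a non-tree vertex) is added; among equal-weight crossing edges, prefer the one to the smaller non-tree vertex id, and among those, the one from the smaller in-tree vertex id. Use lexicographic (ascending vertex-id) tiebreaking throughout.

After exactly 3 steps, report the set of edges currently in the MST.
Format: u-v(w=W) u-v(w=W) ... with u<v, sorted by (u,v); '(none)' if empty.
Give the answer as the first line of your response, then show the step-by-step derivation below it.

0-3(w=6) 3-4(w=2) 4-5(w=2)

step 1: add edge 3-4 (w=2); MST = {3-4(w=2)}
step 2: add edge 4-5 (w=2); MST = {3-4(w=2) 4-5(w=2)}
step 3: add edge 0-3 (w=6); MST = {0-3(w=6) 3-4(w=2) 4-5(w=2)}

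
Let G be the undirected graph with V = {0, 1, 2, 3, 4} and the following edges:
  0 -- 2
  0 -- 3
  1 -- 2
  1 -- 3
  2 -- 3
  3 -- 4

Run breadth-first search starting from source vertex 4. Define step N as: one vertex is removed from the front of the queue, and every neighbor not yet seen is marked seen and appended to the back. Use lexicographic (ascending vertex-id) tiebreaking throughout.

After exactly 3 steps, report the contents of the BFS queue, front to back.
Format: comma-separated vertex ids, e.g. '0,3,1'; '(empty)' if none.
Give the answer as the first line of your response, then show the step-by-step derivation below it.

1,2

step 1: dequeue 4; queue=[3]; order=4
step 2: dequeue 3; queue=[0,1,2]; order=4,3
step 3: dequeue 0; queue=[1,2]; order=4,3,0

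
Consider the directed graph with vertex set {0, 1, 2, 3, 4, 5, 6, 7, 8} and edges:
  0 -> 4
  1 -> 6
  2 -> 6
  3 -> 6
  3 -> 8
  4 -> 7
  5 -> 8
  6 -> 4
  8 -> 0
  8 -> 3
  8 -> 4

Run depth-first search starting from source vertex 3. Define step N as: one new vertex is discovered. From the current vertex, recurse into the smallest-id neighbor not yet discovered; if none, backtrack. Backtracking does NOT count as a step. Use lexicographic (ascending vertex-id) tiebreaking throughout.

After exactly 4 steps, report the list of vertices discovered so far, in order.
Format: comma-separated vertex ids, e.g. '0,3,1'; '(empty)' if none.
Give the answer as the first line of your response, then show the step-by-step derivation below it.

3,6,4,7

step 1: discover 3; path=3; order=3
step 2: discover 6; path=3>6; order=3,6
step 3: discover 4; path=3>6>4; order=3,6,4
step 4: discover 7; path=3>6>4>7; order=3,6,4,7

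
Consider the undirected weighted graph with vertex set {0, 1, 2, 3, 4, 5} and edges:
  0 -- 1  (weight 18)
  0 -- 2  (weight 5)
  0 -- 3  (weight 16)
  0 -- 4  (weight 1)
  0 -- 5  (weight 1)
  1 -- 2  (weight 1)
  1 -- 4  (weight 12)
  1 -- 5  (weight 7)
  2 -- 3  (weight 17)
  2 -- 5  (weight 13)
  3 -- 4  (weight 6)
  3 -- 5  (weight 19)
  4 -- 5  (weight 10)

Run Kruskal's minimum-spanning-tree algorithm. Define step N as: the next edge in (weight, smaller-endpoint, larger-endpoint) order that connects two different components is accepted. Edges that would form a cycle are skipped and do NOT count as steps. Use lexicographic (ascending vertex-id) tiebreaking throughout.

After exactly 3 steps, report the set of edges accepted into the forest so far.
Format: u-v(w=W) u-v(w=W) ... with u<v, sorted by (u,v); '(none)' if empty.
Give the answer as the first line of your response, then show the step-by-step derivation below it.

0-4(w=1) 0-5(w=1) 1-2(w=1)

step 1: add edge 0-4 (w=1); MST = {0-4(w=1)}
step 2: add edge 0-5 (w=1); MST = {0-4(w=1) 0-5(w=1)}
step 3: add edge 1-2 (w=1); MST = {0-4(w=1) 0-5(w=1) 1-2(w=1)}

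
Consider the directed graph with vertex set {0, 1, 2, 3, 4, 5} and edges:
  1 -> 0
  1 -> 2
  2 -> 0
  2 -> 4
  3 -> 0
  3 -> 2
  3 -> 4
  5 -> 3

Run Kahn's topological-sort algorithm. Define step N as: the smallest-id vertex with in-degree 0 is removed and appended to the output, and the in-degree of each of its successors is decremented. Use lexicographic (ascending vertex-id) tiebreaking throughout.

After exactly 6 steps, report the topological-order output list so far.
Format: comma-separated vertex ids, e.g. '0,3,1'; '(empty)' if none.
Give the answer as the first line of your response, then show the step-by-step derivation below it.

1,5,3,2,0,4

step 1: output 1; order=[1]; indeg=(2,0,1,1,2,0)
step 2: output 5; order=[1,5]; indeg=(2,0,1,0,2,0)
step 3: output 3; order=[1,5,3]; indeg=(1,0,0,0,1,0)
step 4: output 2; order=[1,5,3,2]; indeg=(0,0,0,0,0,0)
step 5: output 0; order=[1,5,3,2,0]; indeg=(0,0,0,0,0,0)
step 6: output 4; order=[1,5,3,2,0,4]; indeg=(0,0,0,0,0,0)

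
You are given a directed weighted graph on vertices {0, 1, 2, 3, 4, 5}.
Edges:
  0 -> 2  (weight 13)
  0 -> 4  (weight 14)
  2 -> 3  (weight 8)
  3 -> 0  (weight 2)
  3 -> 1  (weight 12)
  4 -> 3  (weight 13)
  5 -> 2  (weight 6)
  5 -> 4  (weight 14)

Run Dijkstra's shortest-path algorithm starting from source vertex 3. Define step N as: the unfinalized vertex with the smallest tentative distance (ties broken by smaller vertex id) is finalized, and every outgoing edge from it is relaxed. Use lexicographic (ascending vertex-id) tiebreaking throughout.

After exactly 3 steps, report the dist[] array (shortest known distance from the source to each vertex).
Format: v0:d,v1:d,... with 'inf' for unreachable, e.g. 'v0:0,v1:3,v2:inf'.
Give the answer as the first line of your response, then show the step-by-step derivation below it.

v0:2,v1:12,v2:15,v3:0,v4:16,v5:inf

step 1: dist = v0:2,v1:12,v2:inf,v3:0,v4:inf,v5:inf
step 2: dist = v0:2,v1:12,v2:15,v3:0,v4:16,v5:inf
step 3: dist = v0:2,v1:12,v2:15,v3:0,v4:16,v5:inf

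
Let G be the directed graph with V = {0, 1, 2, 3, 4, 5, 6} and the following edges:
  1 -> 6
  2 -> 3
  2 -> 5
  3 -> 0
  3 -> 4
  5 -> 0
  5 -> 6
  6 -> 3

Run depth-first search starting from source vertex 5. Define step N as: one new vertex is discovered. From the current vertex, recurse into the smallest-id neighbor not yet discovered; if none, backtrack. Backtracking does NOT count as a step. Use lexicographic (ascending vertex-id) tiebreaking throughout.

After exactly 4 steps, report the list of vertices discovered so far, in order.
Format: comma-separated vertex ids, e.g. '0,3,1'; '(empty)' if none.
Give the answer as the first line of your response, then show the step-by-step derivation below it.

5,0,6,3

step 1: discover 5; path=5; order=5
step 2: discover 0; path=5>0; order=5,0
step 3: discover 6; path=5>6; order=5,0,6
step 4: discover 3; path=5>6>3; order=5,0,6,3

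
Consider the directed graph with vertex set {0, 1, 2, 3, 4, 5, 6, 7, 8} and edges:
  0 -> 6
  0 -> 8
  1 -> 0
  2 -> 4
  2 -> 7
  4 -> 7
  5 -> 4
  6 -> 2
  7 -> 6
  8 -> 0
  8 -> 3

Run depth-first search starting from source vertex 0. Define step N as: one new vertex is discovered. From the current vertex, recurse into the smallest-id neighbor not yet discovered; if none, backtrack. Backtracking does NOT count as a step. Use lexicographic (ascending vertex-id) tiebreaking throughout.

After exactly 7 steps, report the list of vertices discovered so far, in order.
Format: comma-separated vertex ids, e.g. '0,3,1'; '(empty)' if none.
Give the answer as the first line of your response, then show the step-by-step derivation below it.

0,6,2,4,7,8,3

step 1: discover 0; path=0; order=0
step 2: discover 6; path=0>6; order=0,6
step 3: discover 2; path=0>6>2; order=0,6,2
step 4: discover 4; path=0>6>2>4; order=0,6,2,4
step 5: discover 7; path=0>6>2>4>7; order=0,6,2,4,7
step 6: discover 8; path=0>8; order=0,6,2,4,7,8
step 7: discover 3; path=0>8>3; order=0,6,2,4,7,8,3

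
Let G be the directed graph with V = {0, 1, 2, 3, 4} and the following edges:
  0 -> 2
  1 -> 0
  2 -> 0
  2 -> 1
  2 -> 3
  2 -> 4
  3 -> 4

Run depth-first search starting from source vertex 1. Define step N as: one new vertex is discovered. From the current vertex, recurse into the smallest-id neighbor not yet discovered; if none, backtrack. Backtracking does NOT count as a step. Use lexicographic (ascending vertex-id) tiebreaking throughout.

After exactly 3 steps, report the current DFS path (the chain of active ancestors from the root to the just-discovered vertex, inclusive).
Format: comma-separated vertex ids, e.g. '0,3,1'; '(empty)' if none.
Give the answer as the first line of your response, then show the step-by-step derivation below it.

1,0,2

step 1: discover 1; path=1; order=1
step 2: discover 0; path=1>0; order=1,0
step 3: discover 2; path=1>0>2; order=1,0,2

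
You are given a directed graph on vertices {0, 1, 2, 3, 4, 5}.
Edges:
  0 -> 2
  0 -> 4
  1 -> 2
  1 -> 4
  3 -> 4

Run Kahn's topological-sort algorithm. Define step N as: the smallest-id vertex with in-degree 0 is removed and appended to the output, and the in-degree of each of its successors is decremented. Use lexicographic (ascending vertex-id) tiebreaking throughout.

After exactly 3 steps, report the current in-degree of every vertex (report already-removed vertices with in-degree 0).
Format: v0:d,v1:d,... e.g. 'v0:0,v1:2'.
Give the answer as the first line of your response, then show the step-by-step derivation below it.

v0:0,v1:0,v2:0,v3:0,v4:1,v5:0

step 1: output 0; order=[0]; indeg=(0,0,1,0,2,0)
step 2: output 1; order=[0,1]; indeg=(0,0,0,0,1,0)
step 3: output 2; order=[0,1,2]; indeg=(0,0,0,0,1,0)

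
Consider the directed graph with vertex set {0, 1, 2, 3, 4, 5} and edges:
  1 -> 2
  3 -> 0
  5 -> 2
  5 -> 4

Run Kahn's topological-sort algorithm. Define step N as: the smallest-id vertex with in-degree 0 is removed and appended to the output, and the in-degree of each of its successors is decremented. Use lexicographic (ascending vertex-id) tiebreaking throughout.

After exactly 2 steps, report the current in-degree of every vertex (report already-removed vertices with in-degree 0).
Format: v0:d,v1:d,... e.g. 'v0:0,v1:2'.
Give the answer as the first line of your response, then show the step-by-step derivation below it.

v0:0,v1:0,v2:1,v3:0,v4:1,v5:0

step 1: output 1; order=[1]; indeg=(1,0,1,0,1,0)
step 2: output 3; order=[1,3]; indeg=(0,0,1,0,1,0)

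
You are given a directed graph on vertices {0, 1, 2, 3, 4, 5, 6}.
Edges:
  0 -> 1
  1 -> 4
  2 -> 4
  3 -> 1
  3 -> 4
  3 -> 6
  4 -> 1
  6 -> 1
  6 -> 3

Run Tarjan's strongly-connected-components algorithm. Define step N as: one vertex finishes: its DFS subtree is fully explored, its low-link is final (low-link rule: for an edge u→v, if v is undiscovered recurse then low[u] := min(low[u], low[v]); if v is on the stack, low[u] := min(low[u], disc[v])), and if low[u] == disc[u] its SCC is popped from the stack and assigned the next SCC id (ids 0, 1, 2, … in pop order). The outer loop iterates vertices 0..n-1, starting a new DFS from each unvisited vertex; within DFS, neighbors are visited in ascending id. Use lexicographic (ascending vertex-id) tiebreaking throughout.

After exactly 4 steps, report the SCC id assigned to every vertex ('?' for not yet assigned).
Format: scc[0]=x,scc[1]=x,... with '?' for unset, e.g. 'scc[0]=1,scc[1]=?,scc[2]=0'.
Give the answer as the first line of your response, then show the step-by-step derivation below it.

scc[0]=1,scc[1]=0,scc[2]=2,scc[3]=?,scc[4]=0,scc[5]=?,scc[6]=?

step 1: low=(low[0]=0,low[1]=1,low[2]=?,low[3]=?,low[4]=1,low[5]=?,low[6]=?); scc=(scc[0]=?,scc[1]=?,scc[2]=?,scc[3]=?,scc[4]=?,scc[5]=?,scc[6]=?)
step 2: low=(low[0]=0,low[1]=1,low[2]=?,low[3]=?,low[4]=1,low[5]=?,low[6]=?); scc=(scc[0]=?,scc[1]=0,scc[2]=?,scc[3]=?,scc[4]=0,scc[5]=?,scc[6]=?)
step 3: low=(low[0]=0,low[1]=1,low[2]=?,low[3]=?,low[4]=1,low[5]=?,low[6]=?); scc=(scc[0]=1,scc[1]=0,scc[2]=?,scc[3]=?,scc[4]=0,scc[5]=?,scc[6]=?)
step 4: low=(low[0]=0,low[1]=1,low[2]=3,low[3]=?,low[4]=1,low[5]=?,low[6]=?); scc=(scc[0]=1,scc[1]=0,scc[2]=2,scc[3]=?,scc[4]=0,scc[5]=?,scc[6]=?)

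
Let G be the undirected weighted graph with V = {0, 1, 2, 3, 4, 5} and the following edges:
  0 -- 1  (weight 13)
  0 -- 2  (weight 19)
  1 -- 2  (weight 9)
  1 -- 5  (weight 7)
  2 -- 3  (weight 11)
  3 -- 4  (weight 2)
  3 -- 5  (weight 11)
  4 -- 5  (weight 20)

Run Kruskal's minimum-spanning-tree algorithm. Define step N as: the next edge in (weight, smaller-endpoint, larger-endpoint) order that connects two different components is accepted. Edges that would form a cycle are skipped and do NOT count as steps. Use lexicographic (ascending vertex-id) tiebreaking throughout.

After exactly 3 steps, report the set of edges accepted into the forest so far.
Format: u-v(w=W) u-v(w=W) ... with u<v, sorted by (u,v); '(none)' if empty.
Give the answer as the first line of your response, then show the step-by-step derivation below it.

1-2(w=9) 1-5(w=7) 3-4(w=2)

step 1: add edge 3-4 (w=2); MST = {3-4(w=2)}
step 2: add edge 1-5 (w=7); MST = {1-5(w=7) 3-4(w=2)}
step 3: add edge 1-2 (w=9); MST = {1-2(w=9) 1-5(w=7) 3-4(w=2)}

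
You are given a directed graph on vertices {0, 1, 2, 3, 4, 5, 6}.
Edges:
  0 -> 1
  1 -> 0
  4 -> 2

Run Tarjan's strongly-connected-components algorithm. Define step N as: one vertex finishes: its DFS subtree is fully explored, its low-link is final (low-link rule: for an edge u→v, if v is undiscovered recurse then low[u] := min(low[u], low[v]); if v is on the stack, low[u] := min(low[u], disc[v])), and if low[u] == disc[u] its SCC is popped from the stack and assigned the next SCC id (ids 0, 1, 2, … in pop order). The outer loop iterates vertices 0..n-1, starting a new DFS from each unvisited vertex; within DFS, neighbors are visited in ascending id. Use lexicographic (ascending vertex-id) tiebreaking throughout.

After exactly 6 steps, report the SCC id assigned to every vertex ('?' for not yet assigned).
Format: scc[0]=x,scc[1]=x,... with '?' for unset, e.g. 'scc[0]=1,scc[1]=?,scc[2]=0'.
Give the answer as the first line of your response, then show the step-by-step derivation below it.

scc[0]=0,scc[1]=0,scc[2]=1,scc[3]=2,scc[4]=3,scc[5]=4,scc[6]=?

step 1: low=(low[0]=0,low[1]=0,low[2]=?,low[3]=?,low[4]=?,low[5]=?,low[6]=?); scc=(scc[0]=?,scc[1]=?,scc[2]=?,scc[3]=?,scc[4]=?,scc[5]=?,scc[6]=?)
step 2: low=(low[0]=0,low[1]=0,low[2]=?,low[3]=?,low[4]=?,low[5]=?,low[6]=?); scc=(scc[0]=0,scc[1]=0,scc[2]=?,scc[3]=?,scc[4]=?,scc[5]=?,scc[6]=?)
step 3: low=(low[0]=0,low[1]=0,low[2]=2,low[3]=?,low[4]=?,low[5]=?,low[6]=?); scc=(scc[0]=0,scc[1]=0,scc[2]=1,scc[3]=?,scc[4]=?,scc[5]=?,scc[6]=?)
step 4: low=(low[0]=0,low[1]=0,low[2]=2,low[3]=3,low[4]=?,low[5]=?,low[6]=?); scc=(scc[0]=0,scc[1]=0,scc[2]=1,scc[3]=2,scc[4]=?,scc[5]=?,scc[6]=?)
step 5: low=(low[0]=0,low[1]=0,low[2]=2,low[3]=3,low[4]=4,low[5]=?,low[6]=?); scc=(scc[0]=0,scc[1]=0,scc[2]=1,scc[3]=2,scc[4]=3,scc[5]=?,scc[6]=?)
step 6: low=(low[0]=0,low[1]=0,low[2]=2,low[3]=3,low[4]=4,low[5]=5,low[6]=?); scc=(scc[0]=0,scc[1]=0,scc[2]=1,scc[3]=2,scc[4]=3,scc[5]=4,scc[6]=?)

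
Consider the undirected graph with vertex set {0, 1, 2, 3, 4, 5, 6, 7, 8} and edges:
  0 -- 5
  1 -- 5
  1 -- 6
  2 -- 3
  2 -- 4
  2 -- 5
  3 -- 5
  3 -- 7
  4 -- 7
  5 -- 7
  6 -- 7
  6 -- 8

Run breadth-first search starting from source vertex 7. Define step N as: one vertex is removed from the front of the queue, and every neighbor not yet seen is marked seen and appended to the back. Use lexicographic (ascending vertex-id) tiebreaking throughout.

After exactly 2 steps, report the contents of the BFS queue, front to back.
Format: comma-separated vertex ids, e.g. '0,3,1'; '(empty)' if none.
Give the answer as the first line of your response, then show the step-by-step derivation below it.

4,5,6,2

step 1: dequeue 7; queue=[3,4,5,6]; order=7
step 2: dequeue 3; queue=[4,5,6,2]; order=7,3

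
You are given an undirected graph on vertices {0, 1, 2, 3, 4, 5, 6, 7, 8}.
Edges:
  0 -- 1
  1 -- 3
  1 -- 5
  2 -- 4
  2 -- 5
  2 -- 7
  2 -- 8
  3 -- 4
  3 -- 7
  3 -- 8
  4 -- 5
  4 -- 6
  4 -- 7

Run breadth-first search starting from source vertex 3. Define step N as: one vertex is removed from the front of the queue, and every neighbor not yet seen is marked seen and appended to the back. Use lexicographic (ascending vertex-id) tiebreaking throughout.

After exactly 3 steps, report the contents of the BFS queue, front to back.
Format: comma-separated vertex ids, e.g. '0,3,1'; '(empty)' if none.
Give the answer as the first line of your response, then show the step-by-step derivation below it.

7,8,0,5,2,6

step 1: dequeue 3; queue=[1,4,7,8]; order=3
step 2: dequeue 1; queue=[4,7,8,0,5]; order=3,1
step 3: dequeue 4; queue=[7,8,0,5,2,6]; order=3,1,4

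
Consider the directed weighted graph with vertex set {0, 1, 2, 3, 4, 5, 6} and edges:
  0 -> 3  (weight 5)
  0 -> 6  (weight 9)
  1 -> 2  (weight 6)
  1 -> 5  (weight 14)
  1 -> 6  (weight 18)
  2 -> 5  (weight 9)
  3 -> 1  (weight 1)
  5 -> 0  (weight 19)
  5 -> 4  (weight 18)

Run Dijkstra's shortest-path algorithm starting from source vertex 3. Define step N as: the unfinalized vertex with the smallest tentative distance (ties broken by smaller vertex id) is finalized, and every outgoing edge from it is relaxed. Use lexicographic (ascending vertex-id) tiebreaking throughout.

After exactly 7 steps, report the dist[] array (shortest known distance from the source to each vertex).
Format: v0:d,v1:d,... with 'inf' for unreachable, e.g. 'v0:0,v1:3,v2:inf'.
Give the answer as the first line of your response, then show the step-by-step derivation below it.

v0:34,v1:1,v2:7,v3:0,v4:33,v5:15,v6:19

step 1: dist = v0:inf,v1:1,v2:inf,v3:0,v4:inf,v5:inf,v6:inf
step 2: dist = v0:inf,v1:1,v2:7,v3:0,v4:inf,v5:15,v6:19
step 3: dist = v0:inf,v1:1,v2:7,v3:0,v4:inf,v5:15,v6:19
step 4: dist = v0:34,v1:1,v2:7,v3:0,v4:33,v5:15,v6:19
step 5: dist = v0:34,v1:1,v2:7,v3:0,v4:33,v5:15,v6:19
step 6: dist = v0:34,v1:1,v2:7,v3:0,v4:33,v5:15,v6:19
step 7: dist = v0:34,v1:1,v2:7,v3:0,v4:33,v5:15,v6:19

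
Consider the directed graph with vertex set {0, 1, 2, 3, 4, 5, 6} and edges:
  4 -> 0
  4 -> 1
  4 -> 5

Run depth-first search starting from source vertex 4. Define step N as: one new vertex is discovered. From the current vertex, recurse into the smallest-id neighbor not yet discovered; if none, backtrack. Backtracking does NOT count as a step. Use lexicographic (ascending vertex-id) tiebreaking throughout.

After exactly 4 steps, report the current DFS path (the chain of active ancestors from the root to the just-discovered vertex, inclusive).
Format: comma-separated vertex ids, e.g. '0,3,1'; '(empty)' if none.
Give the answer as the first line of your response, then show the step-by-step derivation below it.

4,5

step 1: discover 4; path=4; order=4
step 2: discover 0; path=4>0; order=4,0
step 3: discover 1; path=4>1; order=4,0,1
step 4: discover 5; path=4>5; order=4,0,1,5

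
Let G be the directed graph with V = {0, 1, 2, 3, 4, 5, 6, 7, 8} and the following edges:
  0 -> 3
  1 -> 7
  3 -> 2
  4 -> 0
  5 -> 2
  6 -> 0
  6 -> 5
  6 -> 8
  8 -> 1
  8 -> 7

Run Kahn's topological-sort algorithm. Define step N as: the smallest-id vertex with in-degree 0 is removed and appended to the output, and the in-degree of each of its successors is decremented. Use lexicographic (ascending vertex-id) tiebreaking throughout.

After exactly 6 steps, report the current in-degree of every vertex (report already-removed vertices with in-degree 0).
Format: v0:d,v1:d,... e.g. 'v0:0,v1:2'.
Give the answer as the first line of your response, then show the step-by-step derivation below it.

v0:0,v1:1,v2:0,v3:0,v4:0,v5:0,v6:0,v7:2,v8:0

step 1: output 4; order=[4]; indeg=(1,1,2,1,0,1,0,2,1)
step 2: output 6; order=[4,6]; indeg=(0,1,2,1,0,0,0,2,0)
step 3: output 0; order=[4,6,0]; indeg=(0,1,2,0,0,0,0,2,0)
step 4: output 3; order=[4,6,0,3]; indeg=(0,1,1,0,0,0,0,2,0)
step 5: output 5; order=[4,6,0,3,5]; indeg=(0,1,0,0,0,0,0,2,0)
step 6: output 2; order=[4,6,0,3,5,2]; indeg=(0,1,0,0,0,0,0,2,0)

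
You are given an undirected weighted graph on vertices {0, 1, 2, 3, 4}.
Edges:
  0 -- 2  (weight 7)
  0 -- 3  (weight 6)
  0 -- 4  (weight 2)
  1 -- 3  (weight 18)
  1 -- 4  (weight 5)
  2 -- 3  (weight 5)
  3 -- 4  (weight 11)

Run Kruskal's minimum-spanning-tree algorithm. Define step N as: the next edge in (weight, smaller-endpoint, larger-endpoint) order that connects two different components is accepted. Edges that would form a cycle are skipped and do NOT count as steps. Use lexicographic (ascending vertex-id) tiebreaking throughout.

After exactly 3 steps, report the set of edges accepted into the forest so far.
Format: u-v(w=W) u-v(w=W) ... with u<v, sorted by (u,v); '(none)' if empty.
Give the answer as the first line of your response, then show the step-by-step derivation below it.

0-4(w=2) 1-4(w=5) 2-3(w=5)

step 1: add edge 0-4 (w=2); MST = {0-4(w=2)}
step 2: add edge 1-4 (w=5); MST = {0-4(w=2) 1-4(w=5)}
step 3: add edge 2-3 (w=5); MST = {0-4(w=2) 1-4(w=5) 2-3(w=5)}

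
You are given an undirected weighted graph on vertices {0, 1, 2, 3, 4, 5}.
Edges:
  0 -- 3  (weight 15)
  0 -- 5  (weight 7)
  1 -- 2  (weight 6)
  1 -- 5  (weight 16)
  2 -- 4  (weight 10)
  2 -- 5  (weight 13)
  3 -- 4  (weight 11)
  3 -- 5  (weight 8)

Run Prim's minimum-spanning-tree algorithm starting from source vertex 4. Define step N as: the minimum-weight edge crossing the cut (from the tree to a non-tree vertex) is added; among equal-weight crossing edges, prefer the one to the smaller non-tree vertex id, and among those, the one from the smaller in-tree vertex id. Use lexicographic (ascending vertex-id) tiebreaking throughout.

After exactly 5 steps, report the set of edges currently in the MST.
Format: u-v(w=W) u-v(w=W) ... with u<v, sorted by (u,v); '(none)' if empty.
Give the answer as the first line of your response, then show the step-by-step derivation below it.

0-5(w=7) 1-2(w=6) 2-4(w=10) 3-4(w=11) 3-5(w=8)

step 1: add edge 2-4 (w=10); MST = {2-4(w=10)}
step 2: add edge 1-2 (w=6); MST = {1-2(w=6) 2-4(w=10)}
step 3: add edge 3-4 (w=11); MST = {1-2(w=6) 2-4(w=10) 3-4(w=11)}
step 4: add edge 3-5 (w=8); MST = {1-2(w=6) 2-4(w=10) 3-4(w=11) 3-5(w=8)}
step 5: add edge 0-5 (w=7); MST = {0-5(w=7) 1-2(w=6) 2-4(w=10) 3-4(w=11) 3-5(w=8)}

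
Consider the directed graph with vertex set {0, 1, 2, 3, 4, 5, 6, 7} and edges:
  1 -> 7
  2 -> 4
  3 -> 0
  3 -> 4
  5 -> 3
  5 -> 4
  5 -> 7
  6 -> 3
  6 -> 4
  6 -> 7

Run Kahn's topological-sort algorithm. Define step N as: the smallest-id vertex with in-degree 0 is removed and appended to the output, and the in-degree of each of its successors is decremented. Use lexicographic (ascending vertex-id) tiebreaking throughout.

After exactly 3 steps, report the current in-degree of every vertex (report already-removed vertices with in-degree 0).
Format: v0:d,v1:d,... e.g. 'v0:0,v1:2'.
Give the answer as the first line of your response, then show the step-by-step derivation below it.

v0:1,v1:0,v2:0,v3:1,v4:2,v5:0,v6:0,v7:1

step 1: output 1; order=[1]; indeg=(1,0,0,2,4,0,0,2)
step 2: output 2; order=[1,2]; indeg=(1,0,0,2,3,0,0,2)
step 3: output 5; order=[1,2,5]; indeg=(1,0,0,1,2,0,0,1)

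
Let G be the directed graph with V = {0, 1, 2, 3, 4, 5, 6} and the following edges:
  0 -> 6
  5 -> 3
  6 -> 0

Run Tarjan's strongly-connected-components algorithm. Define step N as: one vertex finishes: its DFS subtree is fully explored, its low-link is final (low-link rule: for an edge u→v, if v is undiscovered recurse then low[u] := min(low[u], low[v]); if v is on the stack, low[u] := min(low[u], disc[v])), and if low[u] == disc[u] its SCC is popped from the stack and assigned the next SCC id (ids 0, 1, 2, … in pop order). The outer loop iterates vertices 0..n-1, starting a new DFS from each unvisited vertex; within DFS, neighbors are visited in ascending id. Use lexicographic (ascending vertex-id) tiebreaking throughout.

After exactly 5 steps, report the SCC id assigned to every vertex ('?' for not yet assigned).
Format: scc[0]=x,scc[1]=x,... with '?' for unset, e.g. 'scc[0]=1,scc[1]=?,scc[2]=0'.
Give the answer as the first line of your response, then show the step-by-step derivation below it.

scc[0]=0,scc[1]=1,scc[2]=2,scc[3]=3,scc[4]=?,scc[5]=?,scc[6]=0

step 1: low=(low[0]=0,low[1]=?,low[2]=?,low[3]=?,low[4]=?,low[5]=?,low[6]=0); scc=(scc[0]=?,scc[1]=?,scc[2]=?,scc[3]=?,scc[4]=?,scc[5]=?,scc[6]=?)
step 2: low=(low[0]=0,low[1]=?,low[2]=?,low[3]=?,low[4]=?,low[5]=?,low[6]=0); scc=(scc[0]=0,scc[1]=?,scc[2]=?,scc[3]=?,scc[4]=?,scc[5]=?,scc[6]=0)
step 3: low=(low[0]=0,low[1]=2,low[2]=?,low[3]=?,low[4]=?,low[5]=?,low[6]=0); scc=(scc[0]=0,scc[1]=1,scc[2]=?,scc[3]=?,scc[4]=?,scc[5]=?,scc[6]=0)
step 4: low=(low[0]=0,low[1]=2,low[2]=3,low[3]=?,low[4]=?,low[5]=?,low[6]=0); scc=(scc[0]=0,scc[1]=1,scc[2]=2,scc[3]=?,scc[4]=?,scc[5]=?,scc[6]=0)
step 5: low=(low[0]=0,low[1]=2,low[2]=3,low[3]=4,low[4]=?,low[5]=?,low[6]=0); scc=(scc[0]=0,scc[1]=1,scc[2]=2,scc[3]=3,scc[4]=?,scc[5]=?,scc[6]=0)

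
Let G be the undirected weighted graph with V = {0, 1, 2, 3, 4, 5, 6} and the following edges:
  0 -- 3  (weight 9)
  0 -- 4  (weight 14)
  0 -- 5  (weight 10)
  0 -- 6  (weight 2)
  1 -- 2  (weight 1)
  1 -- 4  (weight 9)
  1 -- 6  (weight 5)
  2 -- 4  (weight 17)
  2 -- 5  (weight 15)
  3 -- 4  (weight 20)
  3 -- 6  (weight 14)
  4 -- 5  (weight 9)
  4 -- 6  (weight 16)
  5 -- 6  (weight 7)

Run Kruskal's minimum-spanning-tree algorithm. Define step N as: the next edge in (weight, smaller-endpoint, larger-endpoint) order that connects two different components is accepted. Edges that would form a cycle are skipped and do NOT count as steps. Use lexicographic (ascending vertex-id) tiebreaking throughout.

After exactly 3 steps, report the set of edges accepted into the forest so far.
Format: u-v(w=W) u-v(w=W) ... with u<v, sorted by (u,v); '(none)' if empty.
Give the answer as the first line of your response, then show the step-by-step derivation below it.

0-6(w=2) 1-2(w=1) 1-6(w=5)

step 1: add edge 1-2 (w=1); MST = {1-2(w=1)}
step 2: add edge 0-6 (w=2); MST = {0-6(w=2) 1-2(w=1)}
step 3: add edge 1-6 (w=5); MST = {0-6(w=2) 1-2(w=1) 1-6(w=5)}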